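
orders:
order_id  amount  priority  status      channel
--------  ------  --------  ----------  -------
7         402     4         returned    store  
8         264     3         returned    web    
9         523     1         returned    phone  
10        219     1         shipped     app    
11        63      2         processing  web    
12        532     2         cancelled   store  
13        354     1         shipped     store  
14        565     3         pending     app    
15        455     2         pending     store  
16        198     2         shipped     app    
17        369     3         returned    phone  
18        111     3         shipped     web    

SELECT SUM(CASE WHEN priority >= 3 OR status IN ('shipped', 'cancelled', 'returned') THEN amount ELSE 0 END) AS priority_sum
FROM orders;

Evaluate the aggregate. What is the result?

order_id=7: ✓ → 402
order_id=8: ✓ → 264
order_id=9: ✓ → 523
order_id=10: ✓ → 219
order_id=11: ✗
order_id=12: ✓ → 532
order_id=13: ✓ → 354
order_id=14: ✓ → 565
order_id=15: ✗
order_id=16: ✓ → 198
order_id=17: ✓ → 369
order_id=18: ✓ → 111
priority_sum = 402 + 264 + 523 + 219 + 532 + 354 + 565 + 198 + 369 + 111 = 3537

3537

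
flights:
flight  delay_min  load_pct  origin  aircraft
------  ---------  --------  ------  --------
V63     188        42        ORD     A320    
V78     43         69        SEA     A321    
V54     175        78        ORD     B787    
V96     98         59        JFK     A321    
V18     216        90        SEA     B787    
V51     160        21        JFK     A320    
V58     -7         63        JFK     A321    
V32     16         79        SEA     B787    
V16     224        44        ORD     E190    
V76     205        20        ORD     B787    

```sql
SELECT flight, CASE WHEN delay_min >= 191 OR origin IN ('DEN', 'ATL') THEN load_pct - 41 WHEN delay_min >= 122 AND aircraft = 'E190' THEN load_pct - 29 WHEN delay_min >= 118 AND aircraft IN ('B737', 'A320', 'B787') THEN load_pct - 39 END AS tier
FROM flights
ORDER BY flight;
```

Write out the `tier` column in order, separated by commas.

flight=V16: delay_min >= 191 OR origin IN ('DEN', 'ATL') → 3
flight=V18: delay_min >= 191 OR origin IN ('DEN', 'ATL') → 49
flight=V32: (no match → NULL) → NULL
flight=V51: delay_min >= 118 AND aircraft IN ('B737', 'A320', 'B787') → -18
flight=V54: delay_min >= 118 AND aircraft IN ('B737', 'A320', 'B787') → 39
flight=V58: (no match → NULL) → NULL
flight=V63: delay_min >= 118 AND aircraft IN ('B737', 'A320', 'B787') → 3
flight=V76: delay_min >= 191 OR origin IN ('DEN', 'ATL') → -21
flight=V78: (no match → NULL) → NULL
flight=V96: (no match → NULL) → NULL

3, 49, NULL, -18, 39, NULL, 3, -21, NULL, NULL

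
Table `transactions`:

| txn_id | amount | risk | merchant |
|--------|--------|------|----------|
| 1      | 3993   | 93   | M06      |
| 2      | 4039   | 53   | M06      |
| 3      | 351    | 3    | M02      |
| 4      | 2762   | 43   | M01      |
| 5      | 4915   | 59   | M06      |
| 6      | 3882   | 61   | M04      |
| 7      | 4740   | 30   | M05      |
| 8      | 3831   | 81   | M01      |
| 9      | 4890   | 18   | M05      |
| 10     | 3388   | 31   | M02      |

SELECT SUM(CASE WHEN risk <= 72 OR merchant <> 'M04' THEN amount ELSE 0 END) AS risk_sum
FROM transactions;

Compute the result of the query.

36791

txn_id=1: ✓ → 3993
txn_id=2: ✓ → 4039
txn_id=3: ✓ → 351
txn_id=4: ✓ → 2762
txn_id=5: ✓ → 4915
txn_id=6: ✓ → 3882
txn_id=7: ✓ → 4740
txn_id=8: ✓ → 3831
txn_id=9: ✓ → 4890
txn_id=10: ✓ → 3388
risk_sum = 3993 + 4039 + 351 + 2762 + 4915 + 3882 + 4740 + 3831 + 4890 + 3388 = 36791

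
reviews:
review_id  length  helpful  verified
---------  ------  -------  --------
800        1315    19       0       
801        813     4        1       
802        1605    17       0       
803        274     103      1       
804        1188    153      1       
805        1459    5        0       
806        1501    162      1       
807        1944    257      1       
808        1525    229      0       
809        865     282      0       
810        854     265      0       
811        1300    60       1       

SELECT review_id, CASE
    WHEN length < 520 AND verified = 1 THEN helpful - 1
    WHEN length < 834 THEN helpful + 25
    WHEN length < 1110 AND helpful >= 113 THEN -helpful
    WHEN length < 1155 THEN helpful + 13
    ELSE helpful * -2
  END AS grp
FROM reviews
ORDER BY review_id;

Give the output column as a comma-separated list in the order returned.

-38, 29, -34, 102, -306, -10, -324, -514, -458, -282, -265, -120

review_id=800: ELSE → -38
review_id=801: length < 834 → 29
review_id=802: ELSE → -34
review_id=803: length < 520 AND verified = 1 → 102
review_id=804: ELSE → -306
review_id=805: ELSE → -10
review_id=806: ELSE → -324
review_id=807: ELSE → -514
review_id=808: ELSE → -458
review_id=809: length < 1110 AND helpful >= 113 → -282
review_id=810: length < 1110 AND helpful >= 113 → -265
review_id=811: ELSE → -120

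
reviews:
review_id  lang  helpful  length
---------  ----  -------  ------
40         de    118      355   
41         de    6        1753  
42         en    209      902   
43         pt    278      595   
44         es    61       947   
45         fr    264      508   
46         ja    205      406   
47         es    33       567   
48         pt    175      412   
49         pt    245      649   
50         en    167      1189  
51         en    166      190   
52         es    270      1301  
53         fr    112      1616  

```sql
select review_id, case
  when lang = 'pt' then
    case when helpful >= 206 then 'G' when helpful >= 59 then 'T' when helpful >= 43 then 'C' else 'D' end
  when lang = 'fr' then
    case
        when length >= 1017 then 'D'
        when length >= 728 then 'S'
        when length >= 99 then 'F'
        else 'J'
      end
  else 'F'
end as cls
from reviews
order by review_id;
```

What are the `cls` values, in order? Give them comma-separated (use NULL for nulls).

review_id=40: lang='de' → outer ELSE → F
review_id=41: lang='de' → outer ELSE → F
review_id=42: lang='en' → outer ELSE → F
review_id=43: lang='pt' → inner[helpful >= 206] → G
review_id=44: lang='es' → outer ELSE → F
review_id=45: lang='fr' → inner[length >= 99] → F
review_id=46: lang='ja' → outer ELSE → F
review_id=47: lang='es' → outer ELSE → F
review_id=48: lang='pt' → inner[helpful >= 59] → T
review_id=49: lang='pt' → inner[helpful >= 206] → G
review_id=50: lang='en' → outer ELSE → F
review_id=51: lang='en' → outer ELSE → F
review_id=52: lang='es' → outer ELSE → F
review_id=53: lang='fr' → inner[length >= 1017] → D

F, F, F, G, F, F, F, F, T, G, F, F, F, D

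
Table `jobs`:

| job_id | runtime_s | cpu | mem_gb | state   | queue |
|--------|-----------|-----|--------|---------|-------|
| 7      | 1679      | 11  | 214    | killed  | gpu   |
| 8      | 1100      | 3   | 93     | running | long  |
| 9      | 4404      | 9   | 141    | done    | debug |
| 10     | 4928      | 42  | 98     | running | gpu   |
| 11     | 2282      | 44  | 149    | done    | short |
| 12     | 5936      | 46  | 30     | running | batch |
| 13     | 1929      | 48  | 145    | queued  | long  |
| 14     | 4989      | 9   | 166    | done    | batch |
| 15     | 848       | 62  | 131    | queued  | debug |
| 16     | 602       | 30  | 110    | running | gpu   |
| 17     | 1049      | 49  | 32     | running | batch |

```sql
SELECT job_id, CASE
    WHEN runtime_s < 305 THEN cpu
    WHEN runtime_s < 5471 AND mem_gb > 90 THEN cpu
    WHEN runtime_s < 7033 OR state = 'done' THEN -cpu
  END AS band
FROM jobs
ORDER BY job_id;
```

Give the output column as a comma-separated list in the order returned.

job_id=7: runtime_s < 5471 AND mem_gb > 90 → 11
job_id=8: runtime_s < 5471 AND mem_gb > 90 → 3
job_id=9: runtime_s < 5471 AND mem_gb > 90 → 9
job_id=10: runtime_s < 5471 AND mem_gb > 90 → 42
job_id=11: runtime_s < 5471 AND mem_gb > 90 → 44
job_id=12: runtime_s < 7033 OR state = 'done' → -46
job_id=13: runtime_s < 5471 AND mem_gb > 90 → 48
job_id=14: runtime_s < 5471 AND mem_gb > 90 → 9
job_id=15: runtime_s < 5471 AND mem_gb > 90 → 62
job_id=16: runtime_s < 5471 AND mem_gb > 90 → 30
job_id=17: runtime_s < 7033 OR state = 'done' → -49

11, 3, 9, 42, 44, -46, 48, 9, 62, 30, -49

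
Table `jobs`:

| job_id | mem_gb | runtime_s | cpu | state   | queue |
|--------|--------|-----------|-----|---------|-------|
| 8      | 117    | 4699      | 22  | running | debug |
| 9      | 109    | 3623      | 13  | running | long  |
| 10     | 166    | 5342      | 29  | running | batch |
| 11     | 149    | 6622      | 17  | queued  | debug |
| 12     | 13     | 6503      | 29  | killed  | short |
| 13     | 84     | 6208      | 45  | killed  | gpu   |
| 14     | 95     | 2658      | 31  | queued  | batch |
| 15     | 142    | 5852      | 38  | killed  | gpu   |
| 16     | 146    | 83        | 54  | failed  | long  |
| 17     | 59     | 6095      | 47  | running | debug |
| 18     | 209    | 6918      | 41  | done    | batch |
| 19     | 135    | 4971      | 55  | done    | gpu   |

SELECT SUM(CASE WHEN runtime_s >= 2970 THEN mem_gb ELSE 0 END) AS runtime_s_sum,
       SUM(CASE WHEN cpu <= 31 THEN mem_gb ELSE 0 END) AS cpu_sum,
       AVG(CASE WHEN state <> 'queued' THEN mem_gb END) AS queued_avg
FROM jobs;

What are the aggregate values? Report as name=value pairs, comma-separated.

[runtime_s_sum: runtime_s >= 2970]
job_id=8: ✓ → 117
job_id=9: ✓ → 109
job_id=10: ✓ → 166
job_id=11: ✓ → 149
job_id=12: ✓ → 13
job_id=13: ✓ → 84
job_id=14: ✗
job_id=15: ✓ → 142
job_id=16: ✗
job_id=17: ✓ → 59
job_id=18: ✓ → 209
job_id=19: ✓ → 135
runtime_s_sum = 117 + 109 + 166 + 149 + 13 + 84 + 142 + 59 + 209 + 135 = 1183
—
[cpu_sum: cpu <= 31]
job_id=8: ✓ → 117
job_id=9: ✓ → 109
job_id=10: ✓ → 166
job_id=11: ✓ → 149
job_id=12: ✓ → 13
job_id=13: ✗
job_id=14: ✓ → 95
job_id=15: ✗
job_id=16: ✗
job_id=17: ✗
job_id=18: ✗
job_id=19: ✗
cpu_sum = 117 + 109 + 166 + 149 + 13 + 95 = 649
—
[queued_avg: state <> 'queued']
job_id=8: ✓ → 117
job_id=9: ✓ → 109
job_id=10: ✓ → 166
job_id=11: ✗
job_id=12: ✓ → 13
job_id=13: ✓ → 84
job_id=14: ✗
job_id=15: ✓ → 142
job_id=16: ✓ → 146
job_id=17: ✓ → 59
job_id=18: ✓ → 209
job_id=19: ✓ → 135
queued_avg = (117 + 109 + 166 + 13 + 84 + 142 + 146 + 59 + 209 + 135) / 10 = 118

runtime_s_sum=1183, cpu_sum=649, queued_avg=118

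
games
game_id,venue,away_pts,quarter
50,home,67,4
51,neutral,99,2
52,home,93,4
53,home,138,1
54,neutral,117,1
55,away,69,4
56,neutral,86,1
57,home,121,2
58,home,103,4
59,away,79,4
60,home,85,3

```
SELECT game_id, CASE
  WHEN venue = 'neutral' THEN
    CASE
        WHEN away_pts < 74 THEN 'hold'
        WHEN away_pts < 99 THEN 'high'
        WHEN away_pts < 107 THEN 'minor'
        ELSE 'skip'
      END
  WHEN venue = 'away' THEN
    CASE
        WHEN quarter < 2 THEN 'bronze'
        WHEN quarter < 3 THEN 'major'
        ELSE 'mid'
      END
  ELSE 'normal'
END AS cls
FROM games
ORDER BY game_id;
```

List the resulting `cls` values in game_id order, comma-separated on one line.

normal, minor, normal, normal, skip, mid, high, normal, normal, mid, normal

game_id=50: venue='home' → outer ELSE → normal
game_id=51: venue='neutral' → inner[away_pts < 107] → minor
game_id=52: venue='home' → outer ELSE → normal
game_id=53: venue='home' → outer ELSE → normal
game_id=54: venue='neutral' → inner[ELSE] → skip
game_id=55: venue='away' → inner[ELSE] → mid
game_id=56: venue='neutral' → inner[away_pts < 99] → high
game_id=57: venue='home' → outer ELSE → normal
game_id=58: venue='home' → outer ELSE → normal
game_id=59: venue='away' → inner[ELSE] → mid
game_id=60: venue='home' → outer ELSE → normal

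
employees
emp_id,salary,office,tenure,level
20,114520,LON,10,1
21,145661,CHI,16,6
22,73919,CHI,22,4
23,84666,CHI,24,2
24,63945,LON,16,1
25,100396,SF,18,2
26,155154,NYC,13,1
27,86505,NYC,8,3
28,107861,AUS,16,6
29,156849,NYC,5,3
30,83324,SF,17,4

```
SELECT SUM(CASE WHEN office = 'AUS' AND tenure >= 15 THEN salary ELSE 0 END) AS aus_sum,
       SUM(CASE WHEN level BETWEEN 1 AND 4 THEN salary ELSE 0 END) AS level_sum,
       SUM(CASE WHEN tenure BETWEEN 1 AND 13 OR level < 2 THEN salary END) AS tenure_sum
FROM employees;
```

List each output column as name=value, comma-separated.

[aus_sum: office = 'AUS' AND tenure >= 15]
emp_id=20: ✗
emp_id=21: ✗
emp_id=22: ✗
emp_id=23: ✗
emp_id=24: ✗
emp_id=25: ✗
emp_id=26: ✗
emp_id=27: ✗
emp_id=28: ✓ → 107861
emp_id=29: ✗
emp_id=30: ✗
aus_sum = 107861
—
[level_sum: level BETWEEN 1 AND 4]
emp_id=20: ✓ → 114520
emp_id=21: ✗
emp_id=22: ✓ → 73919
emp_id=23: ✓ → 84666
emp_id=24: ✓ → 63945
emp_id=25: ✓ → 100396
emp_id=26: ✓ → 155154
emp_id=27: ✓ → 86505
emp_id=28: ✗
emp_id=29: ✓ → 156849
emp_id=30: ✓ → 83324
level_sum = 114520 + 73919 + 84666 + 63945 + 100396 + 155154 + 86505 + 156849 + 83324 = 919278
—
[tenure_sum: tenure BETWEEN 1 AND 13 OR level < 2]
emp_id=20: ✓ → 114520
emp_id=21: ✗
emp_id=22: ✗
emp_id=23: ✗
emp_id=24: ✓ → 63945
emp_id=25: ✗
emp_id=26: ✓ → 155154
emp_id=27: ✓ → 86505
emp_id=28: ✗
emp_id=29: ✓ → 156849
emp_id=30: ✗
tenure_sum = 114520 + 63945 + 155154 + 86505 + 156849 = 576973

aus_sum=107861, level_sum=919278, tenure_sum=576973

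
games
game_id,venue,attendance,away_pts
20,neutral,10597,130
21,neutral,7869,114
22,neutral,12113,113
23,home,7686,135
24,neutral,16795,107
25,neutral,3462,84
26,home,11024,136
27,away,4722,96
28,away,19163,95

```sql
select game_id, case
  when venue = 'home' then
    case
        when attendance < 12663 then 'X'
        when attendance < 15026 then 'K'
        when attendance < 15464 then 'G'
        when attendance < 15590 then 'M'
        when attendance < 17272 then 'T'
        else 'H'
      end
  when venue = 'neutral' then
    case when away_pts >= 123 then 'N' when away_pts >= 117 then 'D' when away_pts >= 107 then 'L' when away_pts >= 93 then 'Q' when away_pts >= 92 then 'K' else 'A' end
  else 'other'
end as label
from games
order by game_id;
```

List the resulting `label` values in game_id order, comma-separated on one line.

game_id=20: venue='neutral' → inner[away_pts >= 123] → N
game_id=21: venue='neutral' → inner[away_pts >= 107] → L
game_id=22: venue='neutral' → inner[away_pts >= 107] → L
game_id=23: venue='home' → inner[attendance < 12663] → X
game_id=24: venue='neutral' → inner[away_pts >= 107] → L
game_id=25: venue='neutral' → inner[ELSE] → A
game_id=26: venue='home' → inner[attendance < 12663] → X
game_id=27: venue='away' → outer ELSE → other
game_id=28: venue='away' → outer ELSE → other

N, L, L, X, L, A, X, other, other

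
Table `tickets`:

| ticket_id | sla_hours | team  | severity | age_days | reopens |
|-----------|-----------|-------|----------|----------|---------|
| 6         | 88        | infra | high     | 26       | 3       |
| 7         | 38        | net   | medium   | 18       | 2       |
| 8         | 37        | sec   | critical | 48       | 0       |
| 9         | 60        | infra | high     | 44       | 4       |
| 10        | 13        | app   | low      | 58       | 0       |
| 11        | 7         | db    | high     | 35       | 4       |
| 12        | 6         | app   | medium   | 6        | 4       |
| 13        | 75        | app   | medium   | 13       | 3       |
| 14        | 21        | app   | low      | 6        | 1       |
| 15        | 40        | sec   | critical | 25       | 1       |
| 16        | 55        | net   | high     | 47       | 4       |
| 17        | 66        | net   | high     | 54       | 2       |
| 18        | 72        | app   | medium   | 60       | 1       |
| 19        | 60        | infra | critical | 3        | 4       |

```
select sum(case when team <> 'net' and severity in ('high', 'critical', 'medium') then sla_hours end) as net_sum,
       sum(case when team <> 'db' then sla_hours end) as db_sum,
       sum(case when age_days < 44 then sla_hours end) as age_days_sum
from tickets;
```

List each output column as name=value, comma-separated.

[net_sum: team <> 'net' and severity in ('high', 'critical', 'medium')]
ticket_id=6: ✓ → 88
ticket_id=7: ✗
ticket_id=8: ✓ → 37
ticket_id=9: ✓ → 60
ticket_id=10: ✗
ticket_id=11: ✓ → 7
ticket_id=12: ✓ → 6
ticket_id=13: ✓ → 75
ticket_id=14: ✗
ticket_id=15: ✓ → 40
ticket_id=16: ✗
ticket_id=17: ✗
ticket_id=18: ✓ → 72
ticket_id=19: ✓ → 60
net_sum = 88 + 37 + 60 + 7 + 6 + 75 + 40 + 72 + 60 = 445
—
[db_sum: team <> 'db']
ticket_id=6: ✓ → 88
ticket_id=7: ✓ → 38
ticket_id=8: ✓ → 37
ticket_id=9: ✓ → 60
ticket_id=10: ✓ → 13
ticket_id=11: ✗
ticket_id=12: ✓ → 6
ticket_id=13: ✓ → 75
ticket_id=14: ✓ → 21
ticket_id=15: ✓ → 40
ticket_id=16: ✓ → 55
ticket_id=17: ✓ → 66
ticket_id=18: ✓ → 72
ticket_id=19: ✓ → 60
db_sum = 88 + 38 + 37 + 60 + 13 + 6 + 75 + 21 + 40 + 55 + 66 + 72 + 60 = 631
—
[age_days_sum: age_days < 44]
ticket_id=6: ✓ → 88
ticket_id=7: ✓ → 38
ticket_id=8: ✗
ticket_id=9: ✗
ticket_id=10: ✗
ticket_id=11: ✓ → 7
ticket_id=12: ✓ → 6
ticket_id=13: ✓ → 75
ticket_id=14: ✓ → 21
ticket_id=15: ✓ → 40
ticket_id=16: ✗
ticket_id=17: ✗
ticket_id=18: ✗
ticket_id=19: ✓ → 60
age_days_sum = 88 + 38 + 7 + 6 + 75 + 21 + 40 + 60 = 335

net_sum=445, db_sum=631, age_days_sum=335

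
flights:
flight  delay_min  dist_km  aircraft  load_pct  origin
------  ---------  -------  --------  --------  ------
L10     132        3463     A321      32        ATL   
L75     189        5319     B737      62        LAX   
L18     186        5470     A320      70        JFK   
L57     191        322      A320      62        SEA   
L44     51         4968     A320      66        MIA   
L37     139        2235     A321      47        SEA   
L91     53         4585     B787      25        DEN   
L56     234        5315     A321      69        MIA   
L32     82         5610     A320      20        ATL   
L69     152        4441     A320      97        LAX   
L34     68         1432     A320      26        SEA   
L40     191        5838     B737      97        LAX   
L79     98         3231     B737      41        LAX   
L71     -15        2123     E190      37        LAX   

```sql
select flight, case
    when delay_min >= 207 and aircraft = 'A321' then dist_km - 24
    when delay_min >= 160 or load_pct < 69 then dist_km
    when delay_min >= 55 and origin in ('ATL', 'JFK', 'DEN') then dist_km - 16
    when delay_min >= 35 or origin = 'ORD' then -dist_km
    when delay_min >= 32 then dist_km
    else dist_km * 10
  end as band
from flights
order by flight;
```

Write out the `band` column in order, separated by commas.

flight=L10: delay_min >= 160 or load_pct < 69 → 3463
flight=L18: delay_min >= 160 or load_pct < 69 → 5470
flight=L32: delay_min >= 160 or load_pct < 69 → 5610
flight=L34: delay_min >= 160 or load_pct < 69 → 1432
flight=L37: delay_min >= 160 or load_pct < 69 → 2235
flight=L40: delay_min >= 160 or load_pct < 69 → 5838
flight=L44: delay_min >= 160 or load_pct < 69 → 4968
flight=L56: delay_min >= 207 and aircraft = 'A321' → 5291
flight=L57: delay_min >= 160 or load_pct < 69 → 322
flight=L69: delay_min >= 35 or origin = 'ORD' → -4441
flight=L71: delay_min >= 160 or load_pct < 69 → 2123
flight=L75: delay_min >= 160 or load_pct < 69 → 5319
flight=L79: delay_min >= 160 or load_pct < 69 → 3231
flight=L91: delay_min >= 160 or load_pct < 69 → 4585

3463, 5470, 5610, 1432, 2235, 5838, 4968, 5291, 322, -4441, 2123, 5319, 3231, 4585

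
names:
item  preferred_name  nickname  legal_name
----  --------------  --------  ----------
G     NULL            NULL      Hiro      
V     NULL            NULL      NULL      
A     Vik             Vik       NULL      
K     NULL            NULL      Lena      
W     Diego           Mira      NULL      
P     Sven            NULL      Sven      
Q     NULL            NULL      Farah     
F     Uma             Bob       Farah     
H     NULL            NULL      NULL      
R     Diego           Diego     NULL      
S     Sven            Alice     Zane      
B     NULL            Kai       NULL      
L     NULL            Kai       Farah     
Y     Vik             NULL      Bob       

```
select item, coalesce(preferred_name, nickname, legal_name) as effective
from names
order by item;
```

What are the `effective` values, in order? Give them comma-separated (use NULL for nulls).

Vik, Kai, Uma, Hiro, NULL, Lena, Kai, Sven, Farah, Diego, Sven, NULL, Diego, Vik

item=A: preferred_name=Vik → Vik
item=B: preferred_name=NULL, nickname=Kai → Kai
item=F: preferred_name=Uma → Uma
item=G: preferred_name=NULL, nickname=NULL, legal_name=Hiro → Hiro
item=H: preferred_name=NULL, nickname=NULL, legal_name=NULL (all NULL) → NULL
item=K: preferred_name=NULL, nickname=NULL, legal_name=Lena → Lena
item=L: preferred_name=NULL, nickname=Kai → Kai
item=P: preferred_name=Sven → Sven
item=Q: preferred_name=NULL, nickname=NULL, legal_name=Farah → Farah
item=R: preferred_name=Diego → Diego
item=S: preferred_name=Sven → Sven
item=V: preferred_name=NULL, nickname=NULL, legal_name=NULL (all NULL) → NULL
item=W: preferred_name=Diego → Diego
item=Y: preferred_name=Vik → Vik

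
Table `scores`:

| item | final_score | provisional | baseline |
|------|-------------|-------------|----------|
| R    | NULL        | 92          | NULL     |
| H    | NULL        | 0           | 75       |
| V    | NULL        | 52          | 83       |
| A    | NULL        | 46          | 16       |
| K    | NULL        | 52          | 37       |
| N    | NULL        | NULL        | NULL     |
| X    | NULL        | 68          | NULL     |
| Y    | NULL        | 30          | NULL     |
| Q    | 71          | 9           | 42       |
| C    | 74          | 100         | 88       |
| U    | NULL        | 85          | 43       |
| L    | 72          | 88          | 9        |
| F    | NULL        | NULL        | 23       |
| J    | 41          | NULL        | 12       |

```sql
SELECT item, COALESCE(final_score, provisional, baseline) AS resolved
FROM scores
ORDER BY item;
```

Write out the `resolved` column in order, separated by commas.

46, 74, 23, 0, 41, 52, 72, NULL, 71, 92, 85, 52, 68, 30

item=A: final_score=NULL, provisional=46 → 46
item=C: final_score=74 → 74
item=F: final_score=NULL, provisional=NULL, baseline=23 → 23
item=H: final_score=NULL, provisional=0 → 0
item=J: final_score=41 → 41
item=K: final_score=NULL, provisional=52 → 52
item=L: final_score=72 → 72
item=N: final_score=NULL, provisional=NULL, baseline=NULL (all NULL) → NULL
item=Q: final_score=71 → 71
item=R: final_score=NULL, provisional=92 → 92
item=U: final_score=NULL, provisional=85 → 85
item=V: final_score=NULL, provisional=52 → 52
item=X: final_score=NULL, provisional=68 → 68
item=Y: final_score=NULL, provisional=30 → 30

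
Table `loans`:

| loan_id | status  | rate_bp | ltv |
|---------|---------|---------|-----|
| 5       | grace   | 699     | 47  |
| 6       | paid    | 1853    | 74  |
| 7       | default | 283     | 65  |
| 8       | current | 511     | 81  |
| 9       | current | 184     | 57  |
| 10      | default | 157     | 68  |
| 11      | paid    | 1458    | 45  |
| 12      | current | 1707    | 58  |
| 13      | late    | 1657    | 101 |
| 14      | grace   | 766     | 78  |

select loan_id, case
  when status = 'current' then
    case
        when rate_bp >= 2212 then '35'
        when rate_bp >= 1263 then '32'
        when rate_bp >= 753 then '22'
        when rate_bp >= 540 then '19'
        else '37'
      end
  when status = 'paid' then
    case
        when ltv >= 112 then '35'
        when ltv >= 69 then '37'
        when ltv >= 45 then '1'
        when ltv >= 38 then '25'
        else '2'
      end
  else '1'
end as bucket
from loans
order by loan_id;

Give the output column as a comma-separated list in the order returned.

loan_id=5: status='grace' → outer ELSE → 1
loan_id=6: status='paid' → inner[ltv >= 69] → 37
loan_id=7: status='default' → outer ELSE → 1
loan_id=8: status='current' → inner[ELSE] → 37
loan_id=9: status='current' → inner[ELSE] → 37
loan_id=10: status='default' → outer ELSE → 1
loan_id=11: status='paid' → inner[ltv >= 45] → 1
loan_id=12: status='current' → inner[rate_bp >= 1263] → 32
loan_id=13: status='late' → outer ELSE → 1
loan_id=14: status='grace' → outer ELSE → 1

1, 37, 1, 37, 37, 1, 1, 32, 1, 1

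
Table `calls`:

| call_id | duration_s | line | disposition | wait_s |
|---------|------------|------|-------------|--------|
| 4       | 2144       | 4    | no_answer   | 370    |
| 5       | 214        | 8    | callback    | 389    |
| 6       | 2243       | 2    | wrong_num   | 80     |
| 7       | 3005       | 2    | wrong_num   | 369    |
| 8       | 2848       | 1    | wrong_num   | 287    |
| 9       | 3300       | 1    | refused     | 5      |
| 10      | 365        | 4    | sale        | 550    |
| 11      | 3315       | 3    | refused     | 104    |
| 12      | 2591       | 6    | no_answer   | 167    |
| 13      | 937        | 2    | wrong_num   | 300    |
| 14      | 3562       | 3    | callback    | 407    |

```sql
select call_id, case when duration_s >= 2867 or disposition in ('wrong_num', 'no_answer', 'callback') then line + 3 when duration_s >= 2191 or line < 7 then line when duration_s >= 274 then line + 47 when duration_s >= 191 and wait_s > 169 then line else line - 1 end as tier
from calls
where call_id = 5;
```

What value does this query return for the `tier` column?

11

call_id = 5: duration_s=214, line=8, disposition=callback, wait_s=389.
duration_s >= 2867 or disposition in ('wrong_num', 'no_answer', 'callback') → true → 11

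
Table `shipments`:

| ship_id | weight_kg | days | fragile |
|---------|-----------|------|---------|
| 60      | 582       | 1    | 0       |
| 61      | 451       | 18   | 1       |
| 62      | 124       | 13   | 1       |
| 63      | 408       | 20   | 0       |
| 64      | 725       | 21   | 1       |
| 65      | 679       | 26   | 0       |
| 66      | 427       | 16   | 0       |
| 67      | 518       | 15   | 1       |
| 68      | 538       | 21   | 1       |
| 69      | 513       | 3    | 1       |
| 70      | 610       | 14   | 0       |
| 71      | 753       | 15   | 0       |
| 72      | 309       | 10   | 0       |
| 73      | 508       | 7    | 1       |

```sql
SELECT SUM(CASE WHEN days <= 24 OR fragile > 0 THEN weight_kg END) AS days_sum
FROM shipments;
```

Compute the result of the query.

6466

ship_id=60: ✓ → 582
ship_id=61: ✓ → 451
ship_id=62: ✓ → 124
ship_id=63: ✓ → 408
ship_id=64: ✓ → 725
ship_id=65: ✗
ship_id=66: ✓ → 427
ship_id=67: ✓ → 518
ship_id=68: ✓ → 538
ship_id=69: ✓ → 513
ship_id=70: ✓ → 610
ship_id=71: ✓ → 753
ship_id=72: ✓ → 309
ship_id=73: ✓ → 508
days_sum = 582 + 451 + 124 + 408 + 725 + 427 + 518 + 538 + 513 + 610 + 753 + 309 + 508 = 6466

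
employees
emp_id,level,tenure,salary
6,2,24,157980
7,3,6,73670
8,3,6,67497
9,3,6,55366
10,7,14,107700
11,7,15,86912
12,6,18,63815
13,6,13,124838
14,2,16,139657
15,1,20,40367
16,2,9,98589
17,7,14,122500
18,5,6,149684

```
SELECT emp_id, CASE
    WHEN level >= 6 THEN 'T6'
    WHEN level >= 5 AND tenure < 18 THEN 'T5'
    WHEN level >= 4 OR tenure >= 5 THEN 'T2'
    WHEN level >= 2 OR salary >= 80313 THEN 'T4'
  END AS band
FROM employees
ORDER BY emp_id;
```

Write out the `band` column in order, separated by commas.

T2, T2, T2, T2, T6, T6, T6, T6, T2, T2, T2, T6, T5

emp_id=6: level >= 4 OR tenure >= 5 → T2
emp_id=7: level >= 4 OR tenure >= 5 → T2
emp_id=8: level >= 4 OR tenure >= 5 → T2
emp_id=9: level >= 4 OR tenure >= 5 → T2
emp_id=10: level >= 6 → T6
emp_id=11: level >= 6 → T6
emp_id=12: level >= 6 → T6
emp_id=13: level >= 6 → T6
emp_id=14: level >= 4 OR tenure >= 5 → T2
emp_id=15: level >= 4 OR tenure >= 5 → T2
emp_id=16: level >= 4 OR tenure >= 5 → T2
emp_id=17: level >= 6 → T6
emp_id=18: level >= 5 AND tenure < 18 → T5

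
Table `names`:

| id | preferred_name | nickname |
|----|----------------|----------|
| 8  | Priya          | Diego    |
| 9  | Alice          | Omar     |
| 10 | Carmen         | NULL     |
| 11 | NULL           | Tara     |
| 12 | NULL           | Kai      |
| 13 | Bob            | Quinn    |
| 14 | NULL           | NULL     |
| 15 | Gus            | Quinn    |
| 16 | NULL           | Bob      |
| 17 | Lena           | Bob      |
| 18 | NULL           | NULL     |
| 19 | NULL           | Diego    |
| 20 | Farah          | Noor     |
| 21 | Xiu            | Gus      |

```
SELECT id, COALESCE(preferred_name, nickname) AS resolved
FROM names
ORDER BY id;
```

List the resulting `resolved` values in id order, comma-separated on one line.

id=8: preferred_name=Priya → Priya
id=9: preferred_name=Alice → Alice
id=10: preferred_name=Carmen → Carmen
id=11: preferred_name=NULL, nickname=Tara → Tara
id=12: preferred_name=NULL, nickname=Kai → Kai
id=13: preferred_name=Bob → Bob
id=14: preferred_name=NULL, nickname=NULL (all NULL) → NULL
id=15: preferred_name=Gus → Gus
id=16: preferred_name=NULL, nickname=Bob → Bob
id=17: preferred_name=Lena → Lena
id=18: preferred_name=NULL, nickname=NULL (all NULL) → NULL
id=19: preferred_name=NULL, nickname=Diego → Diego
id=20: preferred_name=Farah → Farah
id=21: preferred_name=Xiu → Xiu

Priya, Alice, Carmen, Tara, Kai, Bob, NULL, Gus, Bob, Lena, NULL, Diego, Farah, Xiu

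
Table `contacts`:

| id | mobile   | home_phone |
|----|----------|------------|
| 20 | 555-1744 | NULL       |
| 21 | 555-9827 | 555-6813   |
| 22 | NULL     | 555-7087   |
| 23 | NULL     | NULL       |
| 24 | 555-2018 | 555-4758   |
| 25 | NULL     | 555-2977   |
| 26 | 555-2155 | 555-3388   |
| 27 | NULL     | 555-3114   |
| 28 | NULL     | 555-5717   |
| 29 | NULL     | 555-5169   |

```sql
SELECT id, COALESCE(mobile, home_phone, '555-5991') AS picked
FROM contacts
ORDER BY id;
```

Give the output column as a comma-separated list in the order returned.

555-1744, 555-9827, 555-7087, 555-5991, 555-2018, 555-2977, 555-2155, 555-3114, 555-5717, 555-5169

id=20: mobile=555-1744 → 555-1744
id=21: mobile=555-9827 → 555-9827
id=22: mobile=NULL, home_phone=555-7087 → 555-7087
id=23: mobile=NULL, home_phone=NULL, → literal 555-5991 → 555-5991
id=24: mobile=555-2018 → 555-2018
id=25: mobile=NULL, home_phone=555-2977 → 555-2977
id=26: mobile=555-2155 → 555-2155
id=27: mobile=NULL, home_phone=555-3114 → 555-3114
id=28: mobile=NULL, home_phone=555-5717 → 555-5717
id=29: mobile=NULL, home_phone=555-5169 → 555-5169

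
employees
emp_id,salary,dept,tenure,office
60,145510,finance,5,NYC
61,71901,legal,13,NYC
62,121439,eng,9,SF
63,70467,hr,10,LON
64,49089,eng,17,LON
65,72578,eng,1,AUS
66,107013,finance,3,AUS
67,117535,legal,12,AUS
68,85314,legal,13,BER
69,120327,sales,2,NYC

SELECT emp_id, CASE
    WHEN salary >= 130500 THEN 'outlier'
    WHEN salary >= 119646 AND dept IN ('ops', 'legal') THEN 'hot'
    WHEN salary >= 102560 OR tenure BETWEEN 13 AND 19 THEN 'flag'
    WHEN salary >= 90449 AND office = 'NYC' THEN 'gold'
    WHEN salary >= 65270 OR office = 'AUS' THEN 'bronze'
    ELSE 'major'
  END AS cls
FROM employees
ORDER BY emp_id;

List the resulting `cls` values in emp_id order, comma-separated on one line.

outlier, flag, flag, bronze, flag, bronze, flag, flag, flag, flag

emp_id=60: salary >= 130500 → outlier
emp_id=61: salary >= 102560 OR tenure BETWEEN 13 AND 19 → flag
emp_id=62: salary >= 102560 OR tenure BETWEEN 13 AND 19 → flag
emp_id=63: salary >= 65270 OR office = 'AUS' → bronze
emp_id=64: salary >= 102560 OR tenure BETWEEN 13 AND 19 → flag
emp_id=65: salary >= 65270 OR office = 'AUS' → bronze
emp_id=66: salary >= 102560 OR tenure BETWEEN 13 AND 19 → flag
emp_id=67: salary >= 102560 OR tenure BETWEEN 13 AND 19 → flag
emp_id=68: salary >= 102560 OR tenure BETWEEN 13 AND 19 → flag
emp_id=69: salary >= 102560 OR tenure BETWEEN 13 AND 19 → flag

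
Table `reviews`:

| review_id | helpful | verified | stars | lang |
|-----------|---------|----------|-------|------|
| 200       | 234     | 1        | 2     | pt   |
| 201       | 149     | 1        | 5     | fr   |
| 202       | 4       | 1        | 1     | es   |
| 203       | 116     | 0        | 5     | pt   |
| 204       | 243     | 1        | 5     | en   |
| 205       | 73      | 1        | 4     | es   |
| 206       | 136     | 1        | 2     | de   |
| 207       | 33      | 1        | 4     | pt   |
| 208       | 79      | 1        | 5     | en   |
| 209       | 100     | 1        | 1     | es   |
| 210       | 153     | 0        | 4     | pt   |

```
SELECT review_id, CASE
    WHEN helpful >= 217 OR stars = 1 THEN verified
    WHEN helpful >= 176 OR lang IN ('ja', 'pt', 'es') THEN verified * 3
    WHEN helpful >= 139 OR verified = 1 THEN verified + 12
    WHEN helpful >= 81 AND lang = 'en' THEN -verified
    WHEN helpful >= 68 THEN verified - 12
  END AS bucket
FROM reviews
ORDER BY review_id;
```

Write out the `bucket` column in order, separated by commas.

1, 13, 1, 0, 1, 3, 13, 3, 13, 1, 0

review_id=200: helpful >= 217 OR stars = 1 → 1
review_id=201: helpful >= 139 OR verified = 1 → 13
review_id=202: helpful >= 217 OR stars = 1 → 1
review_id=203: helpful >= 176 OR lang IN ('ja', 'pt', 'es') → 0
review_id=204: helpful >= 217 OR stars = 1 → 1
review_id=205: helpful >= 176 OR lang IN ('ja', 'pt', 'es') → 3
review_id=206: helpful >= 139 OR verified = 1 → 13
review_id=207: helpful >= 176 OR lang IN ('ja', 'pt', 'es') → 3
review_id=208: helpful >= 139 OR verified = 1 → 13
review_id=209: helpful >= 217 OR stars = 1 → 1
review_id=210: helpful >= 176 OR lang IN ('ja', 'pt', 'es') → 0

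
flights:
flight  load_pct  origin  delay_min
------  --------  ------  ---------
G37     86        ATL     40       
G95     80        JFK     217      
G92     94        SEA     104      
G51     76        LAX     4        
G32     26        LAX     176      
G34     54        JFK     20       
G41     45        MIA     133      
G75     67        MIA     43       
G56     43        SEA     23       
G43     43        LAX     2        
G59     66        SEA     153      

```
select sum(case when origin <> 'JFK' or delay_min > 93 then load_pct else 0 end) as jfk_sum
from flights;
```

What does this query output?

flight=G37: ✓ → 86
flight=G95: ✓ → 80
flight=G92: ✓ → 94
flight=G51: ✓ → 76
flight=G32: ✓ → 26
flight=G34: ✗
flight=G41: ✓ → 45
flight=G75: ✓ → 67
flight=G56: ✓ → 43
flight=G43: ✓ → 43
flight=G59: ✓ → 66
jfk_sum = 86 + 80 + 94 + 76 + 26 + 45 + 67 + 43 + 43 + 66 = 626

626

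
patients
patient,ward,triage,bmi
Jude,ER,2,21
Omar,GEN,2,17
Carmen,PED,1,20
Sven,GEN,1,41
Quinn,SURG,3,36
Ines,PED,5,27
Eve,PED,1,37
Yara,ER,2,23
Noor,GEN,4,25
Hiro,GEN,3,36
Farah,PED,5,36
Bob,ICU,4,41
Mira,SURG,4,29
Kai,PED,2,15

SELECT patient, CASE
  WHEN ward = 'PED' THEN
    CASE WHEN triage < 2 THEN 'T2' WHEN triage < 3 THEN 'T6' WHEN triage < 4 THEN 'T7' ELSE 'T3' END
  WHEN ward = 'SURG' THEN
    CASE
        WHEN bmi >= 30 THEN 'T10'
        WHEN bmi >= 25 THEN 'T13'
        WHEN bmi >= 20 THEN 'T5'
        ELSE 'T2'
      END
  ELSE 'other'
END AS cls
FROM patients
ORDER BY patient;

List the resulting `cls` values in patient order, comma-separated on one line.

patient=Bob: ward='ICU' → outer ELSE → other
patient=Carmen: ward='PED' → inner[triage < 2] → T2
patient=Eve: ward='PED' → inner[triage < 2] → T2
patient=Farah: ward='PED' → inner[ELSE] → T3
patient=Hiro: ward='GEN' → outer ELSE → other
patient=Ines: ward='PED' → inner[ELSE] → T3
patient=Jude: ward='ER' → outer ELSE → other
patient=Kai: ward='PED' → inner[triage < 3] → T6
patient=Mira: ward='SURG' → inner[bmi >= 25] → T13
patient=Noor: ward='GEN' → outer ELSE → other
patient=Omar: ward='GEN' → outer ELSE → other
patient=Quinn: ward='SURG' → inner[bmi >= 30] → T10
patient=Sven: ward='GEN' → outer ELSE → other
patient=Yara: ward='ER' → outer ELSE → other

other, T2, T2, T3, other, T3, other, T6, T13, other, other, T10, other, other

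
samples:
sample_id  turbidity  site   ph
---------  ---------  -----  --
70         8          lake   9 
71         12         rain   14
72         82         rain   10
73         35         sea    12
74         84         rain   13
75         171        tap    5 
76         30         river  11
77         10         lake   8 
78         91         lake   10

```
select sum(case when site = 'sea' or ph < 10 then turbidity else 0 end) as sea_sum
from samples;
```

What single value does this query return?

224

sample_id=70: ✓ → 8
sample_id=71: ✗
sample_id=72: ✗
sample_id=73: ✓ → 35
sample_id=74: ✗
sample_id=75: ✓ → 171
sample_id=76: ✗
sample_id=77: ✓ → 10
sample_id=78: ✗
sea_sum = 8 + 35 + 171 + 10 = 224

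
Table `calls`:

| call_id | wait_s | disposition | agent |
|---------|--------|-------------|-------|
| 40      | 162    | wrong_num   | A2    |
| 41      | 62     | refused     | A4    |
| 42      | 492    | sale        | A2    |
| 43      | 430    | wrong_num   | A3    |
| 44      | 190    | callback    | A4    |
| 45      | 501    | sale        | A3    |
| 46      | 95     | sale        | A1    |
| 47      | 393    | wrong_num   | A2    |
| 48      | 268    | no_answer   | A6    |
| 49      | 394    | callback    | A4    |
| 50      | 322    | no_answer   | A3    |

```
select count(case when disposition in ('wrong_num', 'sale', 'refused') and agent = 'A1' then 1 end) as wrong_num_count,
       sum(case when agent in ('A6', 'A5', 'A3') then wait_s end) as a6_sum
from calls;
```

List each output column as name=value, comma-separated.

[wrong_num_count: disposition in ('wrong_num', 'sale', 'refused') and agent = 'A1']
call_id=40: ✗
call_id=41: ✗
call_id=42: ✗
call_id=43: ✗
call_id=44: ✗
call_id=45: ✗
call_id=46: ✓ → 1
call_id=47: ✗
call_id=48: ✗
call_id=49: ✗
call_id=50: ✗
wrong_num_count = COUNT(1) = 1
—
[a6_sum: agent in ('A6', 'A5', 'A3')]
call_id=40: ✗
call_id=41: ✗
call_id=42: ✗
call_id=43: ✓ → 430
call_id=44: ✗
call_id=45: ✓ → 501
call_id=46: ✗
call_id=47: ✗
call_id=48: ✓ → 268
call_id=49: ✗
call_id=50: ✓ → 322
a6_sum = 430 + 501 + 268 + 322 = 1521

wrong_num_count=1, a6_sum=1521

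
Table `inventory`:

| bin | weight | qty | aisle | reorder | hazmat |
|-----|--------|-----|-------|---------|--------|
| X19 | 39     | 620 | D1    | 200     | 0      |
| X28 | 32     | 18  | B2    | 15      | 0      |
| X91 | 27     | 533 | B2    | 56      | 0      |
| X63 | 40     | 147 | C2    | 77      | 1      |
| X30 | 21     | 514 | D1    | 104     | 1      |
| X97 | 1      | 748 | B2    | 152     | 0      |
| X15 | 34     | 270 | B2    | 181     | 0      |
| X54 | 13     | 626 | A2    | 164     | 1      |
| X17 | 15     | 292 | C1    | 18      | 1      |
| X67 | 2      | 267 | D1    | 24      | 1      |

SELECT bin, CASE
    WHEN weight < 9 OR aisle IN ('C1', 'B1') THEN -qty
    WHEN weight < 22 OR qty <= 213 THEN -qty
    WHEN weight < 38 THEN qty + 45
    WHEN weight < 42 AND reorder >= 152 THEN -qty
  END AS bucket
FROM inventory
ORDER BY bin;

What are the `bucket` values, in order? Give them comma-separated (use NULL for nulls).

315, -292, -620, -18, -514, -626, -147, -267, 578, -748

bin=X15: weight < 38 → 315
bin=X17: weight < 9 OR aisle IN ('C1', 'B1') → -292
bin=X19: weight < 42 AND reorder >= 152 → -620
bin=X28: weight < 22 OR qty <= 213 → -18
bin=X30: weight < 22 OR qty <= 213 → -514
bin=X54: weight < 22 OR qty <= 213 → -626
bin=X63: weight < 22 OR qty <= 213 → -147
bin=X67: weight < 9 OR aisle IN ('C1', 'B1') → -267
bin=X91: weight < 38 → 578
bin=X97: weight < 9 OR aisle IN ('C1', 'B1') → -748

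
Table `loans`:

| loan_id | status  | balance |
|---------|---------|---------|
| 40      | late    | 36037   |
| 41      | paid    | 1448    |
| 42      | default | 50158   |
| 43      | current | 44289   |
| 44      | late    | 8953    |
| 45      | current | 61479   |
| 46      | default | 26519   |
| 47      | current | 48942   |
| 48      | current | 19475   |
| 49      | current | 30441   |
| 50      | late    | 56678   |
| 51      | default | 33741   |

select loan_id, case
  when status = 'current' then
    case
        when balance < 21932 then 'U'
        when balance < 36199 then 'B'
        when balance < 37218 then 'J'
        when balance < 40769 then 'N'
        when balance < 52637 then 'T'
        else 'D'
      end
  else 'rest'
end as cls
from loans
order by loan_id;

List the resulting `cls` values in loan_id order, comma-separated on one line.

loan_id=40: status='late' → outer ELSE → rest
loan_id=41: status='paid' → outer ELSE → rest
loan_id=42: status='default' → outer ELSE → rest
loan_id=43: status='current' → inner[balance < 52637] → T
loan_id=44: status='late' → outer ELSE → rest
loan_id=45: status='current' → inner[ELSE] → D
loan_id=46: status='default' → outer ELSE → rest
loan_id=47: status='current' → inner[balance < 52637] → T
loan_id=48: status='current' → inner[balance < 21932] → U
loan_id=49: status='current' → inner[balance < 36199] → B
loan_id=50: status='late' → outer ELSE → rest
loan_id=51: status='default' → outer ELSE → rest

rest, rest, rest, T, rest, D, rest, T, U, B, rest, rest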